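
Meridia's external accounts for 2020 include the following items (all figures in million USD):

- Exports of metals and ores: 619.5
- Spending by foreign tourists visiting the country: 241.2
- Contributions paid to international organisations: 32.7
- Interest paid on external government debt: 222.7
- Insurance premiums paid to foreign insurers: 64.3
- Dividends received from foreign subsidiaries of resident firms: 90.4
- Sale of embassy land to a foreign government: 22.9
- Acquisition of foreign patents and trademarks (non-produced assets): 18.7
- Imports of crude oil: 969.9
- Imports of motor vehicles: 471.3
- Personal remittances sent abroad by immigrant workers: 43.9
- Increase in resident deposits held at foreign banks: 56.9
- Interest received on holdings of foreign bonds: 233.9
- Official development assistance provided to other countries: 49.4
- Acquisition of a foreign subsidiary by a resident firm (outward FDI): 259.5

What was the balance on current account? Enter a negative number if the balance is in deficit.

-669.2

Goods: 619.5 - 969.9 - 471.3 = -821.7
Services: -64.3 + 241.2 = 176.9
Primary income: 90.4 + 233.9 - 222.7 = 101.6
Secondary income: -49.4 - 43.9 - 32.7 = -126.0
Current account = (-821.7) + 176.9 + 101.6 + (-126.0) = -669.2
(Excluded from the current account — capital account: sale of embassy land to a foreign government 22.9, acquisition of foreign patents and trademarks (non-produced assets) 18.7; financial account: increase in resident deposits held at foreign banks 56.9, acquisition of a foreign subsidiary by a resident firm (outward FDI) 259.5.)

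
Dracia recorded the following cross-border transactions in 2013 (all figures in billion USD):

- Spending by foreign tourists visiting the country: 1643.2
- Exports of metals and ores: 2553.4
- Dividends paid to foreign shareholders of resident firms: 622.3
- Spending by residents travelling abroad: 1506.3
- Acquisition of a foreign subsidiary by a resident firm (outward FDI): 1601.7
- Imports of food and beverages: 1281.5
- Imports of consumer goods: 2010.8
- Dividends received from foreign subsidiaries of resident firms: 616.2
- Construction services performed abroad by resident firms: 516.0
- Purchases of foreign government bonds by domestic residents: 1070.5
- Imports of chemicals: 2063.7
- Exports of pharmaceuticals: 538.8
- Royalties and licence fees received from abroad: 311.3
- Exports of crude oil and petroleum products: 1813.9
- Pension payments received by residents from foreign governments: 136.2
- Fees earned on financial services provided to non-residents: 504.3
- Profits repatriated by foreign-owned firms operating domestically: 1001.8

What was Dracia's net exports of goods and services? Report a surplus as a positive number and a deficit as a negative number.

1018.6

Goods: 538.8 - 2010.8 - 2063.7 - 1281.5 + 1813.9 + 2553.4 = -449.9
Services: 1643.2 + 504.3 - 1506.3 + 311.3 + 516.0 = 1468.5
Trade balance = -449.9 + 1468.5 = 1018.6
(Excluded from the trade balance — primary income: dividends paid to foreign shareholders of resident firms 622.3, dividends received from foreign subsidiaries of resident firms 616.2, profits repatriated by foreign-owned firms operating domestically 1001.8; financial account: acquisition of a foreign subsidiary by a resident firm (outward FDI) 1601.7, purchases of foreign government bonds by domestic residents 1070.5; secondary income: pension payments received by residents from foreign governments 136.2.)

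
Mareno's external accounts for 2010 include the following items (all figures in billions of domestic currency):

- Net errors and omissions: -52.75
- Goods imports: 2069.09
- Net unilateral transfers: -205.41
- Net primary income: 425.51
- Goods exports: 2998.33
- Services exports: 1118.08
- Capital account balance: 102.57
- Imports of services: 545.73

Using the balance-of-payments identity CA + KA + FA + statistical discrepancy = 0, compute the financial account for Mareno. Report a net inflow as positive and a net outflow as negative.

-1771.51

Goods balance = 2998.33 - 2069.09 = 929.24
Services balance = 1118.08 - 545.73 = 572.35
Trade balance (goods + services) = 929.24 + 572.35 = 1501.59
Net primary income = 425.51
Net secondary income = -205.41
Current account = 1501.59 + 425.51 + (-205.41) = 1721.69
Financial account = -(1721.69 + 102.57 + (-52.75)) = -1771.51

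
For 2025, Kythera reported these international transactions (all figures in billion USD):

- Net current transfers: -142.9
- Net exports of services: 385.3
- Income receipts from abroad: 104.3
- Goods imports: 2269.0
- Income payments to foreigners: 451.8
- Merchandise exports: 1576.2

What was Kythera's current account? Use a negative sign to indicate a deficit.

-797.9

Goods balance = 1576.2 - 2269.0 = -692.8
Services balance = 385.3
Trade balance (goods + services) = -692.8 + 385.3 = -307.5
Net primary income = 104.3 - 451.8 = -347.5
Net secondary income = -142.9
Current account = -307.5 + (-347.5) + (-142.9) = -797.9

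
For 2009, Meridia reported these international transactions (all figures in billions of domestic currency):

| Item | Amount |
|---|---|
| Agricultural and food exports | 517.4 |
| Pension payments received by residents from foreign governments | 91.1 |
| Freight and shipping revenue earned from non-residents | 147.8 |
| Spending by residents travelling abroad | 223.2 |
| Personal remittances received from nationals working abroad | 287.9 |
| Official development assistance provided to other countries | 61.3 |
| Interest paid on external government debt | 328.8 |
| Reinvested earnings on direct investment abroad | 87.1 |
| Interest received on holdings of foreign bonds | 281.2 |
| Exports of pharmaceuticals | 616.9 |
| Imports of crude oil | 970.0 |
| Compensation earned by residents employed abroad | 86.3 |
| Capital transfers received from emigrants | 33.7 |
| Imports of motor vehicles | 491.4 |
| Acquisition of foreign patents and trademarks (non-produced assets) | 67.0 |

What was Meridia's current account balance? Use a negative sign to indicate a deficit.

41.0

Goods: 517.4 - 491.4 + 616.9 - 970.0 = -327.1
Services: 147.8 - 223.2 = -75.4
Primary income: 86.3 + 281.2 - 328.8 + 87.1 = 125.8
Secondary income: -61.3 + 91.1 + 287.9 = 317.7
Current account = (-327.1) + (-75.4) + 125.8 + 317.7 = 41.0
(Excluded from the current account — capital account: capital transfers received from emigrants 33.7, acquisition of foreign patents and trademarks (non-produced assets) 67.0.)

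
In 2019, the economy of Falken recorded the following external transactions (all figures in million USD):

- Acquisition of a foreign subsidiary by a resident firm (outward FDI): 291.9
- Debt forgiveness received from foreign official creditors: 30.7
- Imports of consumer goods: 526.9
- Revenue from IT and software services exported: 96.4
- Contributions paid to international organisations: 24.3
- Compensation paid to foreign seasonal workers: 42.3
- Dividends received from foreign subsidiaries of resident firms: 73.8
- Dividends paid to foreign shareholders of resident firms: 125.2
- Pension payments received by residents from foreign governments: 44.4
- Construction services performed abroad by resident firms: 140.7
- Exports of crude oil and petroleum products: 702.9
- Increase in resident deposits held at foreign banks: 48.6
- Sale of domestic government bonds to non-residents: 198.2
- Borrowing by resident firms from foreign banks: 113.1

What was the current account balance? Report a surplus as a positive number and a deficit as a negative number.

339.5

Goods: 702.9 - 526.9 = 176.0
Services: 140.7 + 96.4 = 237.1
Primary income: -42.3 - 125.2 + 73.8 = -93.7
Secondary income: 44.4 - 24.3 = 20.1
Current account = 176.0 + 237.1 + (-93.7) + 20.1 = 339.5
(Excluded from the current account — financial account: acquisition of a foreign subsidiary by a resident firm (outward FDI) 291.9, increase in resident deposits held at foreign banks 48.6, sale of domestic government bonds to non-residents 198.2, borrowing by resident firms from foreign banks 113.1; capital account: debt forgiveness received from foreign official creditors 30.7.)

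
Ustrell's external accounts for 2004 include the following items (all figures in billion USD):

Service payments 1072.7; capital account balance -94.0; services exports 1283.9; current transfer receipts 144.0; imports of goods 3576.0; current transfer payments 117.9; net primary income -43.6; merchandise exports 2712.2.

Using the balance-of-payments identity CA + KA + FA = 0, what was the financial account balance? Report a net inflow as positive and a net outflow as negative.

Goods balance = 2712.2 - 3576.0 = -863.8
Services balance = 1283.9 - 1072.7 = 211.2
Trade balance (goods + services) = -863.8 + 211.2 = -652.6
Net primary income = -43.6
Net secondary income = 144.0 - 117.9 = 26.1
Current account = -652.6 + (-43.6) + 26.1 = -670.1
Financial account = -(-670.1 + (-94.0)) = 764.1

764.1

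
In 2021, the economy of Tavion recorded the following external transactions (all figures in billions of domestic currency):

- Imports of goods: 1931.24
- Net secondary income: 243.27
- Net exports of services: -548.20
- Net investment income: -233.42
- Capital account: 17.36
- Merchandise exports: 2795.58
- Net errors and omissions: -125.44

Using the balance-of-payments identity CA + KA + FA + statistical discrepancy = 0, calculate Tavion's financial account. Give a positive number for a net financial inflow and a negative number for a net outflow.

-217.91

Goods balance = 2795.58 - 1931.24 = 864.34
Services balance = -548.20
Trade balance (goods + services) = 864.34 + (-548.20) = 316.14
Net primary income = -233.42
Net secondary income = 243.27
Current account = 316.14 + (-233.42) + 243.27 = 325.99
Financial account = -(325.99 + 17.36 + (-125.44)) = -217.91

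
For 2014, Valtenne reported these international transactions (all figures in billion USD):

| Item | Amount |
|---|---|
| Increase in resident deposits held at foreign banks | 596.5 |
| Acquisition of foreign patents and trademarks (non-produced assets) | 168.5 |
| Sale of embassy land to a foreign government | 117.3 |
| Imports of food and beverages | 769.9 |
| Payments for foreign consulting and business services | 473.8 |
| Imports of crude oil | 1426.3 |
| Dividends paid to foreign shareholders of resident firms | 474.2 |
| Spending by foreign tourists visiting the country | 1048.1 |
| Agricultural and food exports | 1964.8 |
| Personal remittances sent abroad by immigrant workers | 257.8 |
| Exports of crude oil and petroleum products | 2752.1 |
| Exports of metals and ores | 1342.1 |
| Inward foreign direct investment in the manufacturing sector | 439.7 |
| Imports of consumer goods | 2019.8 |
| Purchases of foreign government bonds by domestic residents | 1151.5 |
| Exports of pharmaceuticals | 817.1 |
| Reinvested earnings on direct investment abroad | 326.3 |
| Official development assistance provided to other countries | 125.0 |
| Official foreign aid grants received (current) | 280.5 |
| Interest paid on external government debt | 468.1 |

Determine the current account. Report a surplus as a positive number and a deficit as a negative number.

Goods: 1964.8 + 817.1 + 2752.1 - 1426.3 - 2019.8 - 769.9 + 1342.1 = 2660.1
Services: -473.8 + 1048.1 = 574.3
Primary income: -474.2 - 468.1 + 326.3 = -616.0
Secondary income: -125.0 - 257.8 + 280.5 = -102.3
Current account = 2660.1 + 574.3 + (-616.0) + (-102.3) = 2516.1
(Excluded from the current account — financial account: increase in resident deposits held at foreign banks 596.5, inward foreign direct investment in the manufacturing sector 439.7, purchases of foreign government bonds by domestic residents 1151.5; capital account: acquisition of foreign patents and trademarks (non-produced assets) 168.5, sale of embassy land to a foreign government 117.3.)

2516.1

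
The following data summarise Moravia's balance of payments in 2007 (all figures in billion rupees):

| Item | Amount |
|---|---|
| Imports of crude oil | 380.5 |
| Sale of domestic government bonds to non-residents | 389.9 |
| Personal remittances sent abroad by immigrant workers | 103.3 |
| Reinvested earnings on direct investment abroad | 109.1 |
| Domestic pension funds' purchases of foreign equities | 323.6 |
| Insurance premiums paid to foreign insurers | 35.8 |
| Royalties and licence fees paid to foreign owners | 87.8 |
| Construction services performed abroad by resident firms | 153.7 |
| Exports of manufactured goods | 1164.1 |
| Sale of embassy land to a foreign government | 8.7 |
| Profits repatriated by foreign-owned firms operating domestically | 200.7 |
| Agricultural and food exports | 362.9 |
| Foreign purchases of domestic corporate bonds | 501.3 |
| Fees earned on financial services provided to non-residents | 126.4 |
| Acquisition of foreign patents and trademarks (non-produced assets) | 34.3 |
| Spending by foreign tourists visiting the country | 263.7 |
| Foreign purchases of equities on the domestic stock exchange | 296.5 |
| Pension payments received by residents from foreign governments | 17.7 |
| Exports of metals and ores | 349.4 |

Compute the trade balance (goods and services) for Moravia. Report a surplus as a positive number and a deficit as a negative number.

Goods: 349.4 - 380.5 + 362.9 + 1164.1 = 1495.9
Services: -87.8 + 153.7 + 263.7 - 35.8 + 126.4 = 420.2
Trade balance = 1495.9 + 420.2 = 1916.1
(Excluded from the trade balance — financial account: sale of domestic government bonds to non-residents 389.9, domestic pension funds' purchases of foreign equities 323.6, foreign purchases of domestic corporate bonds 501.3, foreign purchases of equities on the domestic stock exchange 296.5; secondary income: personal remittances sent abroad by immigrant workers 103.3, pension payments received by residents from foreign governments 17.7; primary income: reinvested earnings on direct investment abroad 109.1, profits repatriated by foreign-owned firms operating domestically 200.7; capital account: sale of embassy land to a foreign government 8.7, acquisition of foreign patents and trademarks (non-produced assets) 34.3.)

1916.1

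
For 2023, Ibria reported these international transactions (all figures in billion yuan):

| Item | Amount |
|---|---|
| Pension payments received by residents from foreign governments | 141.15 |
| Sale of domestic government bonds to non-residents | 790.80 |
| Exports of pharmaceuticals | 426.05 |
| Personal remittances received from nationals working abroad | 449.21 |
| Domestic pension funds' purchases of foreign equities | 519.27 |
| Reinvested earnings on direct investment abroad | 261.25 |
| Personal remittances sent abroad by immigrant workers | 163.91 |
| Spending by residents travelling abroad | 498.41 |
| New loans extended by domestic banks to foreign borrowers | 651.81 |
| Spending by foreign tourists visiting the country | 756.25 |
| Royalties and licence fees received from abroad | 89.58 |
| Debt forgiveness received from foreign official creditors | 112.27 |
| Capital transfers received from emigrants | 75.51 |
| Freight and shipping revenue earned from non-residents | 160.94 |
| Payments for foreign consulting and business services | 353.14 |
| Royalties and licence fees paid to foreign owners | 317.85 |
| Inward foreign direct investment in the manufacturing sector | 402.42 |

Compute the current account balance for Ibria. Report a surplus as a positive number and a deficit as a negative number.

Goods: 426.05
Services: -498.41 - 353.14 + 160.94 + 756.25 + 89.58 - 317.85 = -162.63
Primary income: 261.25
Secondary income: -163.91 + 141.15 + 449.21 = 426.45
Current account = 426.05 + (-162.63) + 261.25 + 426.45 = 951.12
(Excluded from the current account — financial account: sale of domestic government bonds to non-residents 790.80, domestic pension funds' purchases of foreign equities 519.27, new loans extended by domestic banks to foreign borrowers 651.81, inward foreign direct investment in the manufacturing sector 402.42; capital account: debt forgiveness received from foreign official creditors 112.27, capital transfers received from emigrants 75.51.)

951.12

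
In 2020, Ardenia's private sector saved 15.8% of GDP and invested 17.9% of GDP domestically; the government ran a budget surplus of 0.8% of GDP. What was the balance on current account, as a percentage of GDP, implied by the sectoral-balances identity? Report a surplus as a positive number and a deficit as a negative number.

-1.3

By the sectoral-balances identity, CA = (S_private - I) + (T - G).
Private balance = 15.8 - 17.9 = -2.1
Government balance (T - G) = 0.8
CA = -2.1 + 0.8 = -1.3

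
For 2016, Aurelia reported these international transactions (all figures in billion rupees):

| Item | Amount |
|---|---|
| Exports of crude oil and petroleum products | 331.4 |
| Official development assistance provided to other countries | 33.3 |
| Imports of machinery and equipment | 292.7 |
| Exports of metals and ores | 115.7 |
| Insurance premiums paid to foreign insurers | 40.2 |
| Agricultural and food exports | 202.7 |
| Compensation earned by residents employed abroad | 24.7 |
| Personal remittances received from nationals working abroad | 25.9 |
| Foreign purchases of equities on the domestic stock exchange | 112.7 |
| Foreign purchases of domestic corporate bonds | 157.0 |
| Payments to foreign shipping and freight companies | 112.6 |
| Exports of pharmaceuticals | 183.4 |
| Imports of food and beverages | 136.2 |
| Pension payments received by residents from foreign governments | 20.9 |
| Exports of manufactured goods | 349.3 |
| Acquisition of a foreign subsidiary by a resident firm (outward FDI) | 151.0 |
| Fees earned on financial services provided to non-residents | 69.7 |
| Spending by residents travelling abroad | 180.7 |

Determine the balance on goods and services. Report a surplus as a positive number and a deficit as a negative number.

489.8

Goods: 331.4 - 292.7 + 349.3 + 202.7 + 115.7 + 183.4 - 136.2 = 753.6
Services: -40.2 - 112.6 - 180.7 + 69.7 = -263.8
Trade balance = 753.6 + (-263.8) = 489.8
(Excluded from the trade balance — secondary income: official development assistance provided to other countries 33.3, personal remittances received from nationals working abroad 25.9, pension payments received by residents from foreign governments 20.9; primary income: compensation earned by residents employed abroad 24.7; financial account: foreign purchases of equities on the domestic stock exchange 112.7, foreign purchases of domestic corporate bonds 157.0, acquisition of a foreign subsidiary by a resident firm (outward FDI) 151.0.)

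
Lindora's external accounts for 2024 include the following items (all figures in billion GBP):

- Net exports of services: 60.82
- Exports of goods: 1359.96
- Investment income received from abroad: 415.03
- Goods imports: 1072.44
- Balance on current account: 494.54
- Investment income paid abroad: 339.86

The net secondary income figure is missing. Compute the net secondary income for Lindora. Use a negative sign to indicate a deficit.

Current account = goods balance + services balance + net primary income + net secondary income
Sum of the known components = 423.51
Net secondary income = CA - (known components) = 494.54 - 423.51 = 71.03

71.03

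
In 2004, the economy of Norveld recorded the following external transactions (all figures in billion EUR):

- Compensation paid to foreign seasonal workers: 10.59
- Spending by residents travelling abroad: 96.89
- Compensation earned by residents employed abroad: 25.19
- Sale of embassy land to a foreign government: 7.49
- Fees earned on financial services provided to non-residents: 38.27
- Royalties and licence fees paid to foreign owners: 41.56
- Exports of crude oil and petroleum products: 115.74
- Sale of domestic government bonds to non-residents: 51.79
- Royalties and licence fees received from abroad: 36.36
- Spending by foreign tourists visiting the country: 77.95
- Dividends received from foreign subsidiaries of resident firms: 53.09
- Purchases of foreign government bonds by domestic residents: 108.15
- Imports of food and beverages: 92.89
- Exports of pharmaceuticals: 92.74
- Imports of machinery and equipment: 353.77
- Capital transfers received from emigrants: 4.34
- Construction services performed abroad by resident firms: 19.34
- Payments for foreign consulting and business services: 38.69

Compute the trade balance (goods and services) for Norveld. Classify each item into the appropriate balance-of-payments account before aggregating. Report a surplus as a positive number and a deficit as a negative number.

-243.40

Goods: -92.89 - 353.77 + 92.74 + 115.74 = -238.18
Services: -38.69 - 96.89 - 41.56 + 38.27 + 19.34 + 77.95 + 36.36 = -5.22
Trade balance = -238.18 + (-5.22) = -243.40
(Excluded from the trade balance — primary income: compensation paid to foreign seasonal workers 10.59, compensation earned by residents employed abroad 25.19, dividends received from foreign subsidiaries of resident firms 53.09; capital account: sale of embassy land to a foreign government 7.49, capital transfers received from emigrants 4.34; financial account: sale of domestic government bonds to non-residents 51.79, purchases of foreign government bonds by domestic residents 108.15.)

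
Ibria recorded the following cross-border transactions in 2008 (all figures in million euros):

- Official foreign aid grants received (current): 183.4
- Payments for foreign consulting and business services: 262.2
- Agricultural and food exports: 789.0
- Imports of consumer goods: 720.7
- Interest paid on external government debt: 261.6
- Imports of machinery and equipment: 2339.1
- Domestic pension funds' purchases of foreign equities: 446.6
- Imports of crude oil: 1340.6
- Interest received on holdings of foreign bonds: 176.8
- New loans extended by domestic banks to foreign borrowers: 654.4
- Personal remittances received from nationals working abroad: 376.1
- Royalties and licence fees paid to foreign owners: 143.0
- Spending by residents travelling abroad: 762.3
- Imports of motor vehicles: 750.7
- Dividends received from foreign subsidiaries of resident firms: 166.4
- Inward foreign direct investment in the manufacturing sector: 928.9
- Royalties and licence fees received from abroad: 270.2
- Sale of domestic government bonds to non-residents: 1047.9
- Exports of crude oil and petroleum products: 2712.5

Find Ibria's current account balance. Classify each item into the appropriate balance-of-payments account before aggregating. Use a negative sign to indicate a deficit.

Goods: 789.0 - 1340.6 + 2712.5 - 2339.1 - 750.7 - 720.7 = -1649.6
Services: -762.3 - 143.0 - 262.2 + 270.2 = -897.3
Primary income: -261.6 + 176.8 + 166.4 = 81.6
Secondary income: 183.4 + 376.1 = 559.5
Current account = (-1649.6) + (-897.3) + 81.6 + 559.5 = -1905.8
(Excluded from the current account — financial account: domestic pension funds' purchases of foreign equities 446.6, new loans extended by domestic banks to foreign borrowers 654.4, inward foreign direct investment in the manufacturing sector 928.9, sale of domestic government bonds to non-residents 1047.9.)

-1905.8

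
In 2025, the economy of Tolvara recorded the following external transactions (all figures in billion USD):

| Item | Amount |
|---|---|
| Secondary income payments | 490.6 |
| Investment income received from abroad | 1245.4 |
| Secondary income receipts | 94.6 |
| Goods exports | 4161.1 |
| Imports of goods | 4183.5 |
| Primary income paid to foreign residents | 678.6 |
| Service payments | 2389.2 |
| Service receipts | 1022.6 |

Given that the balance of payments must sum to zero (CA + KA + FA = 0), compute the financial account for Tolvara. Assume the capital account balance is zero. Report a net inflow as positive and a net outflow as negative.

Goods balance = 4161.1 - 4183.5 = -22.4
Services balance = 1022.6 - 2389.2 = -1366.6
Trade balance (goods + services) = -22.4 + (-1366.6) = -1389.0
Net primary income = 1245.4 - 678.6 = 566.8
Net secondary income = 94.6 - 490.6 = -396.0
Current account = -1389.0 + 566.8 + (-396.0) = -1218.2
Financial account = -(-1218.2) = 1218.2

1218.2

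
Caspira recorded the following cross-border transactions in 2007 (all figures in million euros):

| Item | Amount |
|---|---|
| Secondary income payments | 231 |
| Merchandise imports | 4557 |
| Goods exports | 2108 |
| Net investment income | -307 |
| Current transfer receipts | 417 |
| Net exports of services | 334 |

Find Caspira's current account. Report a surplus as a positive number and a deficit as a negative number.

Goods balance = 2108 - 4557 = -2449
Services balance = 334
Trade balance (goods + services) = -2449 + 334 = -2115
Net primary income = -307
Net secondary income = 417 - 231 = 186
Current account = -2115 + (-307) + 186 = -2236

-2236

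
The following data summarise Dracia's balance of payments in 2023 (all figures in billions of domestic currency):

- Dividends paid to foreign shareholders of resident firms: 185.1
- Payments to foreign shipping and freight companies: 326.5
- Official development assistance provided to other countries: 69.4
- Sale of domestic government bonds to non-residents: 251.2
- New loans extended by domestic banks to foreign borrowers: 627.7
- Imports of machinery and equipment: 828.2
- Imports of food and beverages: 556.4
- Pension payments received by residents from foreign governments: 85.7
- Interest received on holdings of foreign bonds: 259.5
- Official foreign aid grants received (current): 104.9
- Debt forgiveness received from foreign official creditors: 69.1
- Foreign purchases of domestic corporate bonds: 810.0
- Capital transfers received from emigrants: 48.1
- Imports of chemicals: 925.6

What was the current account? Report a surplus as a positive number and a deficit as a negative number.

Goods: -925.6 - 828.2 - 556.4 = -2310.2
Services: -326.5
Primary income: 259.5 - 185.1 = 74.4
Secondary income: 104.9 + 85.7 - 69.4 = 121.2
Current account = (-2310.2) + (-326.5) + 74.4 + 121.2 = -2441.1
(Excluded from the current account — financial account: sale of domestic government bonds to non-residents 251.2, new loans extended by domestic banks to foreign borrowers 627.7, foreign purchases of domestic corporate bonds 810.0; capital account: debt forgiveness received from foreign official creditors 69.1, capital transfers received from emigrants 48.1.)

-2441.1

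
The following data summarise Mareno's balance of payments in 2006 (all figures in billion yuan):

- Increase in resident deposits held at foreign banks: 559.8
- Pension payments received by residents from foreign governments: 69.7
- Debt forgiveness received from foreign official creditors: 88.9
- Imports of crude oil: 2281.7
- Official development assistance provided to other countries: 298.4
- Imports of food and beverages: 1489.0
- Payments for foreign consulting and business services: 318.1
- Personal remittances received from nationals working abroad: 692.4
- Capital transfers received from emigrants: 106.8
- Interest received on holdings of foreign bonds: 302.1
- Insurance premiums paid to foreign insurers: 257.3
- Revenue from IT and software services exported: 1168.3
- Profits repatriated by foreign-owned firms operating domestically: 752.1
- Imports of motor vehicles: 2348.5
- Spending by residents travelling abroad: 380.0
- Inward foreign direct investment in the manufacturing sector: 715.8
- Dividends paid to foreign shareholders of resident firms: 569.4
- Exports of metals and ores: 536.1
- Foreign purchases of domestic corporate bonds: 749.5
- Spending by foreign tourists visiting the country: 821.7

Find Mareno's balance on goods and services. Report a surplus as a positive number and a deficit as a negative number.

-4548.5

Goods: -2281.7 - 1489.0 + 536.1 - 2348.5 = -5583.1
Services: -318.1 + 821.7 + 1168.3 - 380.0 - 257.3 = 1034.6
Trade balance = -5583.1 + 1034.6 = -4548.5
(Excluded from the trade balance — financial account: increase in resident deposits held at foreign banks 559.8, inward foreign direct investment in the manufacturing sector 715.8, foreign purchases of domestic corporate bonds 749.5; secondary income: pension payments received by residents from foreign governments 69.7, official development assistance provided to other countries 298.4, personal remittances received from nationals working abroad 692.4; capital account: debt forgiveness received from foreign official creditors 88.9, capital transfers received from emigrants 106.8; primary income: interest received on holdings of foreign bonds 302.1, profits repatriated by foreign-owned firms operating domestically 752.1, dividends paid to foreign shareholders of resident firms 569.4.)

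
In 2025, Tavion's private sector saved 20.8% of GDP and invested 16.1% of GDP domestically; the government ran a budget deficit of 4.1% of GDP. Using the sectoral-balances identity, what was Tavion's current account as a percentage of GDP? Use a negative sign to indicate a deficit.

By the sectoral-balances identity, CA = (S_private - I) + (T - G).
Private balance = 20.8 - 16.1 = 4.7
Government balance (T - G) = -4.1
CA = 4.7 + (-4.1) = 0.6

0.6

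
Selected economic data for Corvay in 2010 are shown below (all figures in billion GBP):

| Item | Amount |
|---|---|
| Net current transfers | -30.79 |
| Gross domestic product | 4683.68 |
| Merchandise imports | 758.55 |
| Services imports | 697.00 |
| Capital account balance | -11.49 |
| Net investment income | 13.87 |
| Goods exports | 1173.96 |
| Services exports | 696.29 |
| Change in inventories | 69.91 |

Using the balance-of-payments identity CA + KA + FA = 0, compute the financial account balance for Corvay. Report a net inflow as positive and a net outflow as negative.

Goods balance = 1173.96 - 758.55 = 415.41
Services balance = 696.29 - 697.00 = -0.71
Trade balance (goods + services) = 415.41 + (-0.71) = 414.70
Net primary income = 13.87
Net secondary income = -30.79
Current account = 414.70 + 13.87 + (-30.79) = 397.78
Financial account = -(397.78 + (-11.49)) = -386.29

-386.29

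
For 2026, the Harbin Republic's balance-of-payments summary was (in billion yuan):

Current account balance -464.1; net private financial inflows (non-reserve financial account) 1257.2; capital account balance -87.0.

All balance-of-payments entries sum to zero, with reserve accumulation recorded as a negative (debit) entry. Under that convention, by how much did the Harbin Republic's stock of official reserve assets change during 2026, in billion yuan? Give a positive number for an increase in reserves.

706.1

Official reserve transactions balance = -((-464.1) + (-87.0) + 1257.2) = -706.1
An accumulation of reserves is recorded as a debit (negative entry), so the change in the stock of reserves is the negative of that balance.
Change in official reserves = -(-706.1) = 706.1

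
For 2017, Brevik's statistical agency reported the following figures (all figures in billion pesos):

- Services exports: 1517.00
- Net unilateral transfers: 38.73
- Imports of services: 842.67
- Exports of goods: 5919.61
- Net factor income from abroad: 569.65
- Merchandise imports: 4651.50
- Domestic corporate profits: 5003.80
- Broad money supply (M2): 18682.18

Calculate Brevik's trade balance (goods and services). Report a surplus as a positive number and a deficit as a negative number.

1942.44

Goods balance = 5919.61 - 4651.50 = 1268.11
Services balance = 1517.00 - 842.67 = 674.33
Trade balance (goods + services) = 1268.11 + 674.33 = 1942.44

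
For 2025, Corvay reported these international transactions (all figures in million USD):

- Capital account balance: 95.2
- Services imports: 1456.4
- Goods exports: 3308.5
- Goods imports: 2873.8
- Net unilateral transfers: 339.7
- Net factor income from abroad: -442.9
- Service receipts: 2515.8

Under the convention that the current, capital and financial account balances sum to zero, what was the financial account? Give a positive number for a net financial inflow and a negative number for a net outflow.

Goods balance = 3308.5 - 2873.8 = 434.7
Services balance = 2515.8 - 1456.4 = 1059.4
Trade balance (goods + services) = 434.7 + 1059.4 = 1494.1
Net primary income = -442.9
Net secondary income = 339.7
Current account = 1494.1 + (-442.9) + 339.7 = 1390.9
Financial account = -(1390.9 + 95.2) = -1486.1

-1486.1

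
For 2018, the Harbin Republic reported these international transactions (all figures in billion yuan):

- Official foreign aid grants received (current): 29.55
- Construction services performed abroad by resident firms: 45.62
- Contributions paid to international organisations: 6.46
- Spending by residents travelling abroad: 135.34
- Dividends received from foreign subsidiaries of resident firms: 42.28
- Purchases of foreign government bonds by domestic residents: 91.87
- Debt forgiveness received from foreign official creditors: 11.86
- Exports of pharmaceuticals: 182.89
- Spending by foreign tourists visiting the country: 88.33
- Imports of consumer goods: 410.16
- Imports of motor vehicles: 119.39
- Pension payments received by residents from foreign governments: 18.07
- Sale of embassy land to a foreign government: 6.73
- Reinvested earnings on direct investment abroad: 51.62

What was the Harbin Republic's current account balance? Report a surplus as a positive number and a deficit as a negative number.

-212.99

Goods: 182.89 - 410.16 - 119.39 = -346.66
Services: 45.62 - 135.34 + 88.33 = -1.39
Primary income: 51.62 + 42.28 = 93.90
Secondary income: 18.07 + 29.55 - 6.46 = 41.16
Current account = (-346.66) + (-1.39) + 93.90 + 41.16 = -212.99
(Excluded from the current account — financial account: purchases of foreign government bonds by domestic residents 91.87; capital account: debt forgiveness received from foreign official creditors 11.86, sale of embassy land to a foreign government 6.73.)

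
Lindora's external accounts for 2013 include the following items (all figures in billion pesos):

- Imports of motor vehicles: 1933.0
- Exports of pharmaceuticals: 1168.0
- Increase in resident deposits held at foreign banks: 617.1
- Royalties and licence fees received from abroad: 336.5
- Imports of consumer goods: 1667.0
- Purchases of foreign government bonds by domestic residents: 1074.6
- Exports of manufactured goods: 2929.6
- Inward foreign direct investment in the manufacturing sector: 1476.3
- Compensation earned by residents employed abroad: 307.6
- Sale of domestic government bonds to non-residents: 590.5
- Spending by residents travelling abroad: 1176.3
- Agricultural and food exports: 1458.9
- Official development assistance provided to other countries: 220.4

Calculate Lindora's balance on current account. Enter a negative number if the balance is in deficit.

Goods: 1168.0 + 2929.6 + 1458.9 - 1667.0 - 1933.0 = 1956.5
Services: 336.5 - 1176.3 = -839.8
Primary income: 307.6
Secondary income: -220.4
Current account = 1956.5 + (-839.8) + 307.6 + (-220.4) = 1203.9
(Excluded from the current account — financial account: increase in resident deposits held at foreign banks 617.1, purchases of foreign government bonds by domestic residents 1074.6, inward foreign direct investment in the manufacturing sector 1476.3, sale of domestic government bonds to non-residents 590.5.)

1203.9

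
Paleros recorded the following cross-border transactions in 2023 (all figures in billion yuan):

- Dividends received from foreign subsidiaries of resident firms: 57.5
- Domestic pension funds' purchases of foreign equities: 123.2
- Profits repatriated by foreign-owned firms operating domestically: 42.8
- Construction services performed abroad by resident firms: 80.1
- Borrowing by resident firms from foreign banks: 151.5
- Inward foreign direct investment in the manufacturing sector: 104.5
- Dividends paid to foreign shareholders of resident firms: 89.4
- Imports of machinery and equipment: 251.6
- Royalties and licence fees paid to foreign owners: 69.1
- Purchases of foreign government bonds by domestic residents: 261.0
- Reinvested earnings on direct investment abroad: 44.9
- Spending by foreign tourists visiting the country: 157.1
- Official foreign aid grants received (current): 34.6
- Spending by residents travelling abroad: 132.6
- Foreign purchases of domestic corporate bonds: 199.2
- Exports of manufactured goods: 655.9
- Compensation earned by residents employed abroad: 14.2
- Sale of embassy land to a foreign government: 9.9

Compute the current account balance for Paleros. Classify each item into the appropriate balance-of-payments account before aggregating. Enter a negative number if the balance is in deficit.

Goods: -251.6 + 655.9 = 404.3
Services: -132.6 + 157.1 - 69.1 + 80.1 = 35.5
Primary income: 57.5 - 89.4 + 44.9 + 14.2 - 42.8 = -15.6
Secondary income: 34.6
Current account = 404.3 + 35.5 + (-15.6) + 34.6 = 458.8
(Excluded from the current account — financial account: domestic pension funds' purchases of foreign equities 123.2, borrowing by resident firms from foreign banks 151.5, inward foreign direct investment in the manufacturing sector 104.5, purchases of foreign government bonds by domestic residents 261.0, foreign purchases of domestic corporate bonds 199.2; capital account: sale of embassy land to a foreign government 9.9.)

458.8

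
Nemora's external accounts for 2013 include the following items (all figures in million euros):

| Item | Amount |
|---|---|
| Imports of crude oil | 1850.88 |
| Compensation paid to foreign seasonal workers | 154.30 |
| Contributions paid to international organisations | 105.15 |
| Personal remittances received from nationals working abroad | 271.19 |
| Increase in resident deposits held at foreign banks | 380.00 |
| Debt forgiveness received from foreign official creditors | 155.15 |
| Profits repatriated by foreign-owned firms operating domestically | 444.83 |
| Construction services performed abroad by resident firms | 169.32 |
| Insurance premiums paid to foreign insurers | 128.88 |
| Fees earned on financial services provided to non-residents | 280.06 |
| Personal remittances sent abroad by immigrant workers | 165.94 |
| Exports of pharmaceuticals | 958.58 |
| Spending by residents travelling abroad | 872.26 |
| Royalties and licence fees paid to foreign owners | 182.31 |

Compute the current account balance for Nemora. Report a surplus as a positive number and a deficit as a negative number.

-2225.40

Goods: -1850.88 + 958.58 = -892.30
Services: 169.32 - 872.26 - 182.31 - 128.88 + 280.06 = -734.07
Primary income: -154.30 - 444.83 = -599.13
Secondary income: 271.19 - 105.15 - 165.94 = 0.10
Current account = (-892.30) + (-734.07) + (-599.13) + 0.10 = -2225.40
(Excluded from the current account — financial account: increase in resident deposits held at foreign banks 380.00; capital account: debt forgiveness received from foreign official creditors 155.15.)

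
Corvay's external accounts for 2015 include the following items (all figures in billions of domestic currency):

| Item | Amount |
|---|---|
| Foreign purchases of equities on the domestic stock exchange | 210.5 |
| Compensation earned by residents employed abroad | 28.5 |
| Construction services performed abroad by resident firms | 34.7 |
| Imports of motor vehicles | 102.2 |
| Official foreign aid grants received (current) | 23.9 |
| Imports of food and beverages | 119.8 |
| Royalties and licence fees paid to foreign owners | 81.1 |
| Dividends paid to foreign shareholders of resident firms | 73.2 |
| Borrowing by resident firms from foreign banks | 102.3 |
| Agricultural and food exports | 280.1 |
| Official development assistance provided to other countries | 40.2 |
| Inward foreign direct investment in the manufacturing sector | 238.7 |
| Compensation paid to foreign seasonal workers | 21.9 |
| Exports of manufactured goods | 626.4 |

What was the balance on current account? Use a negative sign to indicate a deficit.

Goods: 280.1 + 626.4 - 119.8 - 102.2 = 684.5
Services: 34.7 - 81.1 = -46.4
Primary income: 28.5 - 21.9 - 73.2 = -66.6
Secondary income: 23.9 - 40.2 = -16.3
Current account = 684.5 + (-46.4) + (-66.6) + (-16.3) = 555.2
(Excluded from the current account — financial account: foreign purchases of equities on the domestic stock exchange 210.5, borrowing by resident firms from foreign banks 102.3, inward foreign direct investment in the manufacturing sector 238.7.)

555.2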